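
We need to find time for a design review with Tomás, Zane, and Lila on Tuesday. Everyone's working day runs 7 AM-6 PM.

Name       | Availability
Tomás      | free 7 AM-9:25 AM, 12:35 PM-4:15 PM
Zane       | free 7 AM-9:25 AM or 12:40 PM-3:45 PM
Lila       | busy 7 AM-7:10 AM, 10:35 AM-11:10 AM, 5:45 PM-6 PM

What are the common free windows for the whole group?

Tomás free: 07:00-09:25, 12:35-16:15.
Zane free: 07:00-09:25, 12:40-15:45.
Lila free: 07:10-10:35, 11:10-17:45 (invert busy blocks within the working day).
Tomás ∩ Zane: 07:00-09:25, 12:40-15:45.
Tomás ∩ Zane ∩ Lila: 07:10-09:25, 12:40-15:45.
So the common availability across everyone is 07:10-09:25, 12:40-15:45.

07:10-09:25, 12:40-15:45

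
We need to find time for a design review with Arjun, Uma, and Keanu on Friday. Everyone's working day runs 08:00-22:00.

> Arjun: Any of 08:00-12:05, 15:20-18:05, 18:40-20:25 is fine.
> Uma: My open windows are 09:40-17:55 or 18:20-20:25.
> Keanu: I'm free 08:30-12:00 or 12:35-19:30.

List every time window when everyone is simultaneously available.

09:40-12:00, 15:20-17:55, 18:40-19:30

Arjun ∩ Uma: 09:40-12:05, 15:20-17:55, 18:40-20:25.
Arjun ∩ Uma ∩ Keanu: 09:40-12:00, 15:20-17:55, 18:40-19:30.
Those are the intersection windows.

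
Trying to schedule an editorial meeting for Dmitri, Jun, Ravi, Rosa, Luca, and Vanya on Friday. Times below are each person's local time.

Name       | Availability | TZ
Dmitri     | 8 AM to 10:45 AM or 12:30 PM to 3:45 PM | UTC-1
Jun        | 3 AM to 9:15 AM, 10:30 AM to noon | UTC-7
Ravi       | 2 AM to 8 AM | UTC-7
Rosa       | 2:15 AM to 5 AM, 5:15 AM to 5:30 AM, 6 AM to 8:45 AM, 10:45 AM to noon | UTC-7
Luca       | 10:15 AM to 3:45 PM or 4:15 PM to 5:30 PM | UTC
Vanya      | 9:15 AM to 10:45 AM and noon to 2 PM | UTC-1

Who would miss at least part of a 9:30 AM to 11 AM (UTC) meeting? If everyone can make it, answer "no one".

Dmitri in UTC: 09:00-11:45, 13:30-16:45 (add 1h to convert from UTC-1).
Jun in UTC: 10:00-16:15, 17:30-19:00 (add 7h to convert from UTC-7).
Ravi in UTC: 09:00-15:00 (add 7h to convert from UTC-7).
Rosa in UTC: 09:15-12:00, 12:15-12:30, 13:00-15:45, 17:45-19:00 (add 7h to convert from UTC-7).
Luca in UTC: 10:15-15:45, 16:15-17:30.
Vanya in UTC: 10:15-11:45, 13:00-15:00 (add 1h to convert from UTC-1).
Dmitri: free for 09:30-11:00. Jun: not fully free for 09:30-11:00. Ravi: free for 09:30-11:00. Rosa: free for 09:30-11:00. Luca: not fully free for 09:30-11:00. Vanya: not fully free for 09:30-11:00.

Jun, Luca, Vanya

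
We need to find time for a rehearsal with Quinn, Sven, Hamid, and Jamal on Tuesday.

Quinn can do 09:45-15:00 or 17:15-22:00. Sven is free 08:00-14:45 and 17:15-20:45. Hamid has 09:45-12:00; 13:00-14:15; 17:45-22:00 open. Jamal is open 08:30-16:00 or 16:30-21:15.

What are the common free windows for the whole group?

Quinn ∩ Sven: 09:45-14:45, 17:15-20:45.
Quinn ∩ Sven ∩ Hamid: 09:45-12:00, 13:00-14:15, 17:45-20:45.
Quinn ∩ Sven ∩ Hamid ∩ Jamal: 09:45-12:00, 13:00-14:15, 17:45-20:45.

09:45-12:00, 13:00-14:15, 17:45-20:45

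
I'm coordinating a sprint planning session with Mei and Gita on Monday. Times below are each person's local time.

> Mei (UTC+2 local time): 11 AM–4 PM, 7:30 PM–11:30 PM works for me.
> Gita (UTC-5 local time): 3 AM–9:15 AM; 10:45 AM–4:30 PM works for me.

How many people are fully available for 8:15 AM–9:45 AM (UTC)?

1

Mei in UTC: 09:00-14:00, 17:30-21:30 (subtract 2h to convert from UTC+2).
Gita in UTC: 08:00-14:15, 15:45-21:30 (add 5h to convert from UTC-5).
Gita can make the full 08:15-09:45 slot — that's 1.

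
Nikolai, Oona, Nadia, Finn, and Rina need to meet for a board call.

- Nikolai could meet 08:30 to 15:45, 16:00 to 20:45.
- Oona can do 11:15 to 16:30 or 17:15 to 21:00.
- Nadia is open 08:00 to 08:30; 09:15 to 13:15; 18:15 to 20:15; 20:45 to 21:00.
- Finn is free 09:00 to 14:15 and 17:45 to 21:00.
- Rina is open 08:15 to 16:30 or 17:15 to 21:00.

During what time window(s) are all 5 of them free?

11:15-13:15, 18:15-20:15

Nikolai ∩ Oona: 11:15-15:45, 16:00-16:30, 17:15-20:45.
Nikolai ∩ Oona ∩ Nadia: 11:15-13:15, 18:15-20:15.
Nikolai ∩ Oona ∩ Nadia ∩ Finn: 11:15-13:15, 18:15-20:15.
Nikolai ∩ Oona ∩ Nadia ∩ Finn ∩ Rina: 11:15-13:15, 18:15-20:15.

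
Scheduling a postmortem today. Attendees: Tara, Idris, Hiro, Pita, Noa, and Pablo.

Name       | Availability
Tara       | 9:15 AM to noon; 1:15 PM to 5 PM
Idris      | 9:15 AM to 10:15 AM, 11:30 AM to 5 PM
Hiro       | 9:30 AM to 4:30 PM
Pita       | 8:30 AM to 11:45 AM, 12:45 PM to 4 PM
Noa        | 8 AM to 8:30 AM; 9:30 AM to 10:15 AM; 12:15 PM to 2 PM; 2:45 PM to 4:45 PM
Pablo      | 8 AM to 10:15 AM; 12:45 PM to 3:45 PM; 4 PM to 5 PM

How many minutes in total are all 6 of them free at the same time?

Tara ∩ Idris: 09:15-10:15, 11:30-12:00, 13:15-17:00.
Tara ∩ Idris ∩ Hiro: 09:30-10:15, 11:30-12:00, 13:15-16:30.
Tara ∩ Idris ∩ Hiro ∩ Pita: 09:30-10:15, 11:30-11:45, 13:15-16:00.
Tara ∩ Idris ∩ Hiro ∩ Pita ∩ Noa: 09:30-10:15, 13:15-14:00, 14:45-16:00.
Tara ∩ Idris ∩ Hiro ∩ Pita ∩ Noa ∩ Pablo: 09:30-10:15, 13:15-14:00, 14:45-15:45.
Summing the common windows: 45 + 45 + 60 = 150 minutes.

150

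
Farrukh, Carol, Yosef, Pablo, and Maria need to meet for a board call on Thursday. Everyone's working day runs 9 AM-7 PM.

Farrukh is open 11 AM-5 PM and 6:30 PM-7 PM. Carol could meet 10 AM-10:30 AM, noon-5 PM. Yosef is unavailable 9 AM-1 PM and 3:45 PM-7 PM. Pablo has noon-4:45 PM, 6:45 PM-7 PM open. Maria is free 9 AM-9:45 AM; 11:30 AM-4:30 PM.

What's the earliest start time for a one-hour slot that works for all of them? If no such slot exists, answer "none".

Farrukh free: 11:00-17:00, 18:30-19:00.
Carol free: 10:00-10:30, 12:00-17:00.
Yosef free: 13:00-15:45 (invert busy blocks within the working day).
Pablo free: 12:00-16:45, 18:45-19:00.
Maria free: 09:00-09:45, 11:30-16:30.
Farrukh ∩ Carol: 12:00-17:00.
Farrukh ∩ Carol ∩ Yosef: 13:00-15:45.
Farrukh ∩ Carol ∩ Yosef ∩ Pablo: 13:00-15:45.
Farrukh ∩ Carol ∩ Yosef ∩ Pablo ∩ Maria: 13:00-15:45.
The first common window of at least 60 minutes is 13:00-15:45, so the earliest start is 13:00.

13:00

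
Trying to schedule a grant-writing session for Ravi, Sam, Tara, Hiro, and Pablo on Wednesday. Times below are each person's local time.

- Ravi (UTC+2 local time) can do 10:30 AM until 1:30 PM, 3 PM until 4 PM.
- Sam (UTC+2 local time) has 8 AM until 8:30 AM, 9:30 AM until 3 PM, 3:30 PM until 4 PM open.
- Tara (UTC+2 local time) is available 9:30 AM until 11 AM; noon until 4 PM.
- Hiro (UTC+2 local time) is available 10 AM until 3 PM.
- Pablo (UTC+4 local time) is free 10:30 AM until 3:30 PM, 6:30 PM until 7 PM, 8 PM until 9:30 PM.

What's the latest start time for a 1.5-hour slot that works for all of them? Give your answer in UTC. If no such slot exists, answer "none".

Ravi in UTC: 08:30-11:30, 13:00-14:00 (subtract 2h to convert from UTC+2).
Sam in UTC: 06:00-06:30, 07:30-13:00, 13:30-14:00 (subtract 2h to convert from UTC+2).
Tara in UTC: 07:30-09:00, 10:00-14:00 (subtract 2h to convert from UTC+2).
Hiro in UTC: 08:00-13:00 (subtract 2h to convert from UTC+2).
Pablo in UTC: 06:30-11:30, 14:30-15:00, 16:00-17:30 (subtract 4h to convert from UTC+4).
Ravi ∩ Sam: 08:30-11:30, 13:30-14:00.
Ravi ∩ Sam ∩ Tara: 08:30-09:00, 10:00-11:30, 13:30-14:00.
Ravi ∩ Sam ∩ Tara ∩ Hiro: 08:30-09:00, 10:00-11:30.
Ravi ∩ Sam ∩ Tara ∩ Hiro ∩ Pablo: 08:30-09:00, 10:00-11:30.
The last common window of at least 90 minutes is 10:00-11:30; a 90-minute meeting can start as late as 10:00 and still end by 11:30.

10:00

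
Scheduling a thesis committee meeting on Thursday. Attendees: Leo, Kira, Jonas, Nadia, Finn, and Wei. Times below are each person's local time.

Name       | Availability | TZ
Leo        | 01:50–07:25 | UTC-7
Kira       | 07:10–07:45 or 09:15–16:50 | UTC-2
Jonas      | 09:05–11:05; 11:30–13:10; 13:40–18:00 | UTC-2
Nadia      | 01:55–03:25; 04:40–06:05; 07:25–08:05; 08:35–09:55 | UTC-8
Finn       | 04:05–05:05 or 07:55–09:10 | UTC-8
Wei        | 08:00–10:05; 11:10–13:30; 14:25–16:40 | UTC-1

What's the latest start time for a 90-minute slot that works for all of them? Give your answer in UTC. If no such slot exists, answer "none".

Leo in UTC: 08:50-14:25 (add 7h to convert from UTC-7).
Kira in UTC: 09:10-09:45, 11:15-18:50 (add 2h to convert from UTC-2).
Jonas in UTC: 11:05-13:05, 13:30-15:10, 15:40-20:00 (add 2h to convert from UTC-2).
Nadia in UTC: 09:55-11:25, 12:40-14:05, 15:25-16:05, 16:35-17:55 (add 8h to convert from UTC-8).
Finn in UTC: 12:05-13:05, 15:55-17:10 (add 8h to convert from UTC-8).
Wei in UTC: 09:00-11:05, 12:10-14:30, 15:25-17:40 (add 1h to convert from UTC-1).
Leo ∩ Kira: 09:10-09:45, 11:15-14:25.
Leo ∩ Kira ∩ Jonas: 11:15-13:05, 13:30-14:25.
Leo ∩ Kira ∩ Jonas ∩ Nadia: 11:15-11:25, 12:40-13:05, 13:30-14:05.
Leo ∩ Kira ∩ Jonas ∩ Nadia ∩ Finn: 12:40-13:05.
Leo ∩ Kira ∩ Jonas ∩ Nadia ∩ Finn ∩ Wei: 12:40-13:05.
No common window is at least 90 minutes long.

none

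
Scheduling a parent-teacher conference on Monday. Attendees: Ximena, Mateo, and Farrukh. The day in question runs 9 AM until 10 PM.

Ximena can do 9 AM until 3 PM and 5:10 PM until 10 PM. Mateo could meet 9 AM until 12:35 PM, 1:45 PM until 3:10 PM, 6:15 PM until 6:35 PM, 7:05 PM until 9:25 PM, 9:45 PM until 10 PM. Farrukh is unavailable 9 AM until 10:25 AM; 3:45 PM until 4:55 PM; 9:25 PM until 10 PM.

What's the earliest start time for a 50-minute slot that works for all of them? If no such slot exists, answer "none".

10:25

Ximena free: 09:00-15:00, 17:10-22:00.
Mateo free: 09:00-12:35, 13:45-15:10, 18:15-18:35, 19:05-21:25, 21:45-22:00.
Farrukh free: 10:25-15:45, 16:55-21:25 (invert busy blocks within the working day).
Ximena ∩ Mateo: 09:00-12:35, 13:45-15:00, 18:15-18:35, 19:05-21:25, 21:45-22:00.
Ximena ∩ Mateo ∩ Farrukh: 10:25-12:35, 13:45-15:00, 18:15-18:35, 19:05-21:25.
The first common window of at least 50 minutes is 10:25-12:35, so the earliest start is 10:25.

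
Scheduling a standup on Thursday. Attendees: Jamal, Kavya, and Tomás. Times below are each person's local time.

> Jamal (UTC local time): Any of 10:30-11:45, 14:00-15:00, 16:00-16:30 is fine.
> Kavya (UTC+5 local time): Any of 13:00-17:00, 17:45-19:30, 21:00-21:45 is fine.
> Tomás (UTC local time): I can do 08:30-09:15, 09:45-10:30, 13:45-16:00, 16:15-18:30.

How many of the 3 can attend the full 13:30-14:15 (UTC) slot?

1

Jamal in UTC: 10:30-11:45, 14:00-15:00, 16:00-16:30.
Kavya in UTC: 08:00-12:00, 12:45-14:30, 16:00-16:45 (subtract 5h to convert from UTC+5).
Tomás in UTC: 08:30-09:15, 09:45-10:30, 13:45-16:00, 16:15-18:30.
Kavya can make the full 13:30-14:15 slot — that's 1.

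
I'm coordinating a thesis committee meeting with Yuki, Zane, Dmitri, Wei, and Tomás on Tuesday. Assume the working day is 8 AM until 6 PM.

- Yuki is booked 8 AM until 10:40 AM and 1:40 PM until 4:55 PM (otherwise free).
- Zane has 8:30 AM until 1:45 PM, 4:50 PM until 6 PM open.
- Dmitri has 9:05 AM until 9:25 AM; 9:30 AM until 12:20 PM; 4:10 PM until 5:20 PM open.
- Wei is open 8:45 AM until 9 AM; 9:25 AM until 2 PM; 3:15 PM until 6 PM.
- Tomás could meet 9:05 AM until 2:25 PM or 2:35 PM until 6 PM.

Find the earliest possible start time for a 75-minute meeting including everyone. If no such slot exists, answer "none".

Yuki free: 10:40-13:40, 16:55-18:00 (invert busy blocks within the working day).
Zane free: 08:30-13:45, 16:50-18:00.
Dmitri free: 09:05-09:25, 09:30-12:20, 16:10-17:20.
Wei free: 08:45-09:00, 09:25-14:00, 15:15-18:00.
Tomás free: 09:05-14:25, 14:35-18:00.
Yuki ∩ Zane: 10:40-13:40, 16:55-18:00.
Yuki ∩ Zane ∩ Dmitri: 10:40-12:20, 16:55-17:20.
Yuki ∩ Zane ∩ Dmitri ∩ Wei: 10:40-12:20, 16:55-17:20.
Yuki ∩ Zane ∩ Dmitri ∩ Wei ∩ Tomás: 10:40-12:20, 16:55-17:20.
Those are the intersection windows.
The first common window of at least 75 minutes is 10:40-12:20, so the earliest start is 10:40.

10:40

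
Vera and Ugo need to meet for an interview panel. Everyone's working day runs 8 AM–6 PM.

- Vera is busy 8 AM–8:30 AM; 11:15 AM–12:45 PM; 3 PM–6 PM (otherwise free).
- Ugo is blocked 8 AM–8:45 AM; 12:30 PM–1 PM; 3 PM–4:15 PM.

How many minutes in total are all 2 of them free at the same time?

Vera free: 08:30-11:15, 12:45-15:00 (invert busy blocks within the working day).
Ugo free: 08:45-12:30, 13:00-15:00, 16:15-18:00 (invert busy blocks within the working day).
Vera ∩ Ugo: 08:45-11:15, 13:00-15:00.
Summing the common windows: 150 + 120 = 270 minutes.

270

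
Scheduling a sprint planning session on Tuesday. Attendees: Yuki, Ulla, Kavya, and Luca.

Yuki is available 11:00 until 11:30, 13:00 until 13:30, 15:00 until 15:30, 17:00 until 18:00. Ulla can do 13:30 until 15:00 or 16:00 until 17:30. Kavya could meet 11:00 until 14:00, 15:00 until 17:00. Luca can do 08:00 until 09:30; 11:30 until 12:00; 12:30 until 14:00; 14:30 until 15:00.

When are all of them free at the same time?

Yuki ∩ Ulla: 17:00-17:30.
Yuki ∩ Ulla ∩ Kavya: ∅.
Yuki ∩ Ulla ∩ Kavya ∩ Luca: ∅.
There is no time when everyone is free.

none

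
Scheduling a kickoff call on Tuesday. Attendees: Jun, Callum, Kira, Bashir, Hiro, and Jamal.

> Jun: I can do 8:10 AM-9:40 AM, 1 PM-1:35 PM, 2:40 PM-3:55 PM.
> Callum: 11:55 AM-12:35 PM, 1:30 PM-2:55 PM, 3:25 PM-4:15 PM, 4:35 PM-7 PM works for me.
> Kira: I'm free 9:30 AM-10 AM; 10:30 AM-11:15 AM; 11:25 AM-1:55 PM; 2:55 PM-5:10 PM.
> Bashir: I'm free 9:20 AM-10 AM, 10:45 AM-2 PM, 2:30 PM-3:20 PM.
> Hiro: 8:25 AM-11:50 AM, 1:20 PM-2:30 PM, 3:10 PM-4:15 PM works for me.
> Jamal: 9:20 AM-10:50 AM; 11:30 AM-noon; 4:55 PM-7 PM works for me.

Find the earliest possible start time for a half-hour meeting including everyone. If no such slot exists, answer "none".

none

Jun ∩ Callum: 13:30-13:35, 14:40-14:55, 15:25-15:55.
Jun ∩ Callum ∩ Kira: 13:30-13:35, 15:25-15:55.
Jun ∩ Callum ∩ Kira ∩ Bashir: 13:30-13:35.
Jun ∩ Callum ∩ Kira ∩ Bashir ∩ Hiro: 13:30-13:35.
Jun ∩ Callum ∩ Kira ∩ Bashir ∩ Hiro ∩ Jamal: ∅.
There is no time when everyone is free.
No common window is at least 30 minutes long.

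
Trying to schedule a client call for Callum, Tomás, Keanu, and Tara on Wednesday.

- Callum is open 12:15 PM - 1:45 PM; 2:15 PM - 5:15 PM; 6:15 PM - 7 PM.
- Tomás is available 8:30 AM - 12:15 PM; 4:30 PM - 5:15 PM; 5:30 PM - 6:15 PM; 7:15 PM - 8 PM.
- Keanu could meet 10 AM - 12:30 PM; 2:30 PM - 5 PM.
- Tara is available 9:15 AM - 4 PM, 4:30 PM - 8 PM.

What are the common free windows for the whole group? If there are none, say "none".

Callum ∩ Tomás: 16:30-17:15.
Callum ∩ Tomás ∩ Keanu: 16:30-17:00.
Callum ∩ Tomás ∩ Keanu ∩ Tara: 16:30-17:00.

16:30-17:00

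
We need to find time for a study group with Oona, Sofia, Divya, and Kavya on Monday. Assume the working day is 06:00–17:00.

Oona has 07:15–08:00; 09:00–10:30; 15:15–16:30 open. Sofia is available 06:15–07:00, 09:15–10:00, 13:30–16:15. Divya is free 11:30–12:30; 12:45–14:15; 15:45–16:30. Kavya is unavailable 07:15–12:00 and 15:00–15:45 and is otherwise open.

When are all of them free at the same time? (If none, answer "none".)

15:45-16:15

Oona free: 07:15-08:00, 09:00-10:30, 15:15-16:30.
Sofia free: 06:15-07:00, 09:15-10:00, 13:30-16:15.
Divya free: 11:30-12:30, 12:45-14:15, 15:45-16:30.
Kavya free: 06:00-07:15, 12:00-15:00, 15:45-17:00 (invert busy blocks within the working day).
Oona ∩ Sofia: 09:15-10:00, 15:15-16:15.
Oona ∩ Sofia ∩ Divya: 15:45-16:15.
Oona ∩ Sofia ∩ Divya ∩ Kavya: 15:45-16:15.
So the common availability across everyone is 15:45-16:15.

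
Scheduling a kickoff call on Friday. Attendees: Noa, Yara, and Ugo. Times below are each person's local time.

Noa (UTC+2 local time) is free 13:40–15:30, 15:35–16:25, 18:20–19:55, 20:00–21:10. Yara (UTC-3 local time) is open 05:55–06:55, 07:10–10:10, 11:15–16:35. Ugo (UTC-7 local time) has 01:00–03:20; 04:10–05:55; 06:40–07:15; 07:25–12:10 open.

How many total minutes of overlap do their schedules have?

Noa in UTC: 11:40-13:30, 13:35-14:25, 16:20-17:55, 18:00-19:10 (subtract 2h to convert from UTC+2).
Yara in UTC: 08:55-09:55, 10:10-13:10, 14:15-19:35 (add 3h to convert from UTC-3).
Ugo in UTC: 08:00-10:20, 11:10-12:55, 13:40-14:15, 14:25-19:10 (add 7h to convert from UTC-7).
Noa ∩ Yara: 11:40-13:10, 14:15-14:25, 16:20-17:55, 18:00-19:10.
Noa ∩ Yara ∩ Ugo: 11:40-12:55, 16:20-17:55, 18:00-19:10.
Summing the common windows: 75 + 95 + 70 = 240 minutes.

240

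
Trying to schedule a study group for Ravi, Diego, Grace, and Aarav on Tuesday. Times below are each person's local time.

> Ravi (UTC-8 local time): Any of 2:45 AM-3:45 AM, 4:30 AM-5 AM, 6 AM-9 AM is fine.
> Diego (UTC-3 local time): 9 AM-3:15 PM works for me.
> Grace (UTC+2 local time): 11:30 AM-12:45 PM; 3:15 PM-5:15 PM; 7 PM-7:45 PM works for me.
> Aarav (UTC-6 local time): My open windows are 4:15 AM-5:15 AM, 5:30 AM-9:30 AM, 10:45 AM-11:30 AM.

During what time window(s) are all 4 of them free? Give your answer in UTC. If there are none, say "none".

14:00-15:15

Ravi in UTC: 10:45-11:45, 12:30-13:00, 14:00-17:00 (add 8h to convert from UTC-8).
Diego in UTC: 12:00-18:15 (add 3h to convert from UTC-3).
Grace in UTC: 09:30-10:45, 13:15-15:15, 17:00-17:45 (subtract 2h to convert from UTC+2).
Aarav in UTC: 10:15-11:15, 11:30-15:30, 16:45-17:30 (add 6h to convert from UTC-6).
Ravi ∩ Diego: 12:30-13:00, 14:00-17:00.
Ravi ∩ Diego ∩ Grace: 14:00-15:15.
Ravi ∩ Diego ∩ Grace ∩ Aarav: 14:00-15:15.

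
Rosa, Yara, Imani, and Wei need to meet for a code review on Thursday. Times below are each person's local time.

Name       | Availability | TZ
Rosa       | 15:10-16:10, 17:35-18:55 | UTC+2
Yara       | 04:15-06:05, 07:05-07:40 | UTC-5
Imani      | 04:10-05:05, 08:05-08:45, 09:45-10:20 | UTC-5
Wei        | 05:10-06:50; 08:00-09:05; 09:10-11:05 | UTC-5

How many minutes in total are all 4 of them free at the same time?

Rosa in UTC: 13:10-14:10, 15:35-16:55 (subtract 2h to convert from UTC+2).
Yara in UTC: 09:15-11:05, 12:05-12:40 (add 5h to convert from UTC-5).
Imani in UTC: 09:10-10:05, 13:05-13:45, 14:45-15:20 (add 5h to convert from UTC-5).
Wei in UTC: 10:10-11:50, 13:00-14:05, 14:10-16:05 (add 5h to convert from UTC-5).
Rosa ∩ Yara: ∅.
Rosa ∩ Yara ∩ Imani: ∅.
Rosa ∩ Yara ∩ Imani ∩ Wei: ∅.
There is no time when everyone is free.
There is no common window, so the total is 0 minutes.

0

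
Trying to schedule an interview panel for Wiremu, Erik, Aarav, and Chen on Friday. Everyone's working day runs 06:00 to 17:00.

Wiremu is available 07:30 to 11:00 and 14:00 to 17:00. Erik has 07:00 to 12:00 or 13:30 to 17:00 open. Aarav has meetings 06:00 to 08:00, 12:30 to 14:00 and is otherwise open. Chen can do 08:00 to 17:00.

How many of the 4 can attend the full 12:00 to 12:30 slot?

Wiremu free: 07:30-11:00, 14:00-17:00.
Erik free: 07:00-12:00, 13:30-17:00.
Aarav free: 08:00-12:30, 14:00-17:00 (invert busy blocks within the working day).
Chen free: 08:00-17:00.
Aarav and Chen can make the full 12:00-12:30 slot — that's 2.

2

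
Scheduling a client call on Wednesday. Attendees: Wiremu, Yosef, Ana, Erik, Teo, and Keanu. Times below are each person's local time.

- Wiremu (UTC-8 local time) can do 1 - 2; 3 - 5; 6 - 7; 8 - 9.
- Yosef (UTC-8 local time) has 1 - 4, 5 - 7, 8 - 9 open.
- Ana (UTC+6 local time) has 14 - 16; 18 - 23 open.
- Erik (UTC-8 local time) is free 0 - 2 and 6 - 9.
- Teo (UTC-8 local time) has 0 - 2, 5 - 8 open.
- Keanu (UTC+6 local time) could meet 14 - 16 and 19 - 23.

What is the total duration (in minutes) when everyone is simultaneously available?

120

Wiremu in UTC: 09:00-10:00, 11:00-13:00, 14:00-15:00, 16:00-17:00 (add 8h to convert from UTC-8).
Yosef in UTC: 09:00-12:00, 13:00-15:00, 16:00-17:00 (add 8h to convert from UTC-8).
Ana in UTC: 08:00-10:00, 12:00-17:00 (subtract 6h to convert from UTC+6).
Erik in UTC: 08:00-10:00, 14:00-17:00 (add 8h to convert from UTC-8).
Teo in UTC: 08:00-10:00, 13:00-16:00 (add 8h to convert from UTC-8).
Keanu in UTC: 08:00-10:00, 13:00-17:00 (subtract 6h to convert from UTC+6).
Wiremu ∩ Yosef: 09:00-10:00, 11:00-12:00, 14:00-15:00, 16:00-17:00.
Wiremu ∩ Yosef ∩ Ana: 09:00-10:00, 14:00-15:00, 16:00-17:00.
Wiremu ∩ Yosef ∩ Ana ∩ Erik: 09:00-10:00, 14:00-15:00, 16:00-17:00.
Wiremu ∩ Yosef ∩ Ana ∩ Erik ∩ Teo: 09:00-10:00, 14:00-15:00.
Wiremu ∩ Yosef ∩ Ana ∩ Erik ∩ Teo ∩ Keanu: 09:00-10:00, 14:00-15:00.
Summing the common windows: 60 + 60 = 120 minutes.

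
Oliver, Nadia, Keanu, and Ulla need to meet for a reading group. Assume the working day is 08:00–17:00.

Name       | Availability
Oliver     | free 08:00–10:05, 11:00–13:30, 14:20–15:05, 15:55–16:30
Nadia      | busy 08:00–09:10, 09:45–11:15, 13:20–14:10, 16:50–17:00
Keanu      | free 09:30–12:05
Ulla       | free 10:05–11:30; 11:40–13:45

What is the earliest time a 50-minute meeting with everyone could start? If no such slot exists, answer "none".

none

Oliver free: 08:00-10:05, 11:00-13:30, 14:20-15:05, 15:55-16:30.
Nadia free: 09:10-09:45, 11:15-13:20, 14:10-16:50 (invert busy blocks within the working day).
Keanu free: 09:30-12:05.
Ulla free: 10:05-11:30, 11:40-13:45.
Oliver ∩ Nadia: 09:10-09:45, 11:15-13:20, 14:20-15:05, 15:55-16:30.
Oliver ∩ Nadia ∩ Keanu: 09:30-09:45, 11:15-12:05.
Oliver ∩ Nadia ∩ Keanu ∩ Ulla: 11:15-11:30, 11:40-12:05.
No common window is at least 50 minutes long.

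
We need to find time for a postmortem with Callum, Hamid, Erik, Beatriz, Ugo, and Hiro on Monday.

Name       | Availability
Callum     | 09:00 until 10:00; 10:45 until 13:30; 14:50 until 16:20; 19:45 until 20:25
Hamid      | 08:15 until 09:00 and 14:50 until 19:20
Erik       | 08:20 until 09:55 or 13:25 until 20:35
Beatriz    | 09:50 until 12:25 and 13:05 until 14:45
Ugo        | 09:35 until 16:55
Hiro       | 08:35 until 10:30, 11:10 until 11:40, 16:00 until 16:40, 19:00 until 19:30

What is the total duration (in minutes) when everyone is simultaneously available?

Callum ∩ Hamid: 14:50-16:20.
Callum ∩ Hamid ∩ Erik: 14:50-16:20.
Callum ∩ Hamid ∩ Erik ∩ Beatriz: ∅.
Callum ∩ Hamid ∩ Erik ∩ Beatriz ∩ Ugo: ∅.
Callum ∩ Hamid ∩ Erik ∩ Beatriz ∩ Ugo ∩ Hiro: ∅.
There is no time when everyone is free.
There is no common window, so the total is 0 minutes.

0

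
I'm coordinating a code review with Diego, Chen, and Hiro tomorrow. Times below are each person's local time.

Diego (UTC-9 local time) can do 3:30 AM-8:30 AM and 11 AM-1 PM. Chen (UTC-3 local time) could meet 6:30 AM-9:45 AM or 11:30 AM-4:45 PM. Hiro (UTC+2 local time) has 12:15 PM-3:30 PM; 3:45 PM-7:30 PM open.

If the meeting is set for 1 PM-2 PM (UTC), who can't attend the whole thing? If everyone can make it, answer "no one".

Chen, Hiro

Diego in UTC: 12:30-17:30, 20:00-22:00 (add 9h to convert from UTC-9).
Chen in UTC: 09:30-12:45, 14:30-19:45 (add 3h to convert from UTC-3).
Hiro in UTC: 10:15-13:30, 13:45-17:30 (subtract 2h to convert from UTC+2).
Diego: free for 13:00-14:00. Chen: not fully free for 13:00-14:00. Hiro: not fully free for 13:00-14:00.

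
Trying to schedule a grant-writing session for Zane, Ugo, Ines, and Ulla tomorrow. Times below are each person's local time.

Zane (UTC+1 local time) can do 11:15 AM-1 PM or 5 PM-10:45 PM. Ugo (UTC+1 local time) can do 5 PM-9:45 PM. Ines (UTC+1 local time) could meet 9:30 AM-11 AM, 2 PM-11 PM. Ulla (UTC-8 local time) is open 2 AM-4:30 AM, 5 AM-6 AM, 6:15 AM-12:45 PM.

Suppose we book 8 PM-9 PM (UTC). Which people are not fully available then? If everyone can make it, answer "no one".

Ugo, Ulla

Zane in UTC: 10:15-12:00, 16:00-21:45 (subtract 1h to convert from UTC+1).
Ugo in UTC: 16:00-20:45 (subtract 1h to convert from UTC+1).
Ines in UTC: 08:30-10:00, 13:00-22:00 (subtract 1h to convert from UTC+1).
Ulla in UTC: 10:00-12:30, 13:00-14:00, 14:15-20:45 (add 8h to convert from UTC-8).
Zane: free for 20:00-21:00. Ugo: not fully free for 20:00-21:00. Ines: free for 20:00-21:00. Ulla: not fully free for 20:00-21:00.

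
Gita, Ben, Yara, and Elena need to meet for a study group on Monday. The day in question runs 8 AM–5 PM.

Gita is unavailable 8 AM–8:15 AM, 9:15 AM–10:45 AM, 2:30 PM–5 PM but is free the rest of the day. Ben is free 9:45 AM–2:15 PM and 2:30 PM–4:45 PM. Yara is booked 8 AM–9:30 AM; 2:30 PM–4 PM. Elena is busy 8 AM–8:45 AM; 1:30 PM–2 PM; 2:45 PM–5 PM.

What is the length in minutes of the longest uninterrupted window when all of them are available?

165

Gita free: 08:15-09:15, 10:45-14:30 (invert busy blocks within the working day).
Ben free: 09:45-14:15, 14:30-16:45.
Yara free: 09:30-14:30, 16:00-17:00 (invert busy blocks within the working day).
Elena free: 08:45-13:30, 14:00-14:45 (invert busy blocks within the working day).
Gita ∩ Ben: 10:45-14:15.
Gita ∩ Ben ∩ Yara: 10:45-14:15.
Gita ∩ Ben ∩ Yara ∩ Elena: 10:45-13:30, 14:00-14:15.
Those are the intersection windows.
The longest is 10:45-13:30 at 165 minutes.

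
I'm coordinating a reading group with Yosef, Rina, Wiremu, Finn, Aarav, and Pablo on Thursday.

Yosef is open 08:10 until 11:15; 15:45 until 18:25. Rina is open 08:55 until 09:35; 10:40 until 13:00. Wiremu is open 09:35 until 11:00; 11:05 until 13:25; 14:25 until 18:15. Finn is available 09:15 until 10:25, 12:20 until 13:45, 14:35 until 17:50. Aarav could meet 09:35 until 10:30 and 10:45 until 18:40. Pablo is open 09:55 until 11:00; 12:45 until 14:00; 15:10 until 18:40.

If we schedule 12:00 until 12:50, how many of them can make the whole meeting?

3

Rina, Wiremu, and Aarav can make the full 12:00-12:50 slot — that's 3.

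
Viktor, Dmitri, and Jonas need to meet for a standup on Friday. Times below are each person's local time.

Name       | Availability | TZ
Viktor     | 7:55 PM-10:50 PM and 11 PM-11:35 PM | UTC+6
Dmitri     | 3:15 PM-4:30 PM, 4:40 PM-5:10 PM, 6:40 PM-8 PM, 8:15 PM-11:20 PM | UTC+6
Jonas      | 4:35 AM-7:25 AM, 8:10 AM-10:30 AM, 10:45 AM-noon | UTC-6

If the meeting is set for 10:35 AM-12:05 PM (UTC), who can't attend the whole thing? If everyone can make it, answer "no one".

Viktor in UTC: 13:55-16:50, 17:00-17:35 (subtract 6h to convert from UTC+6).
Dmitri in UTC: 09:15-10:30, 10:40-11:10, 12:40-14:00, 14:15-17:20 (subtract 6h to convert from UTC+6).
Jonas in UTC: 10:35-13:25, 14:10-16:30, 16:45-18:00 (add 6h to convert from UTC-6).
Viktor: not fully free for 10:35-12:05. Dmitri: not fully free for 10:35-12:05. Jonas: free for 10:35-12:05.

Dmitri, Viktor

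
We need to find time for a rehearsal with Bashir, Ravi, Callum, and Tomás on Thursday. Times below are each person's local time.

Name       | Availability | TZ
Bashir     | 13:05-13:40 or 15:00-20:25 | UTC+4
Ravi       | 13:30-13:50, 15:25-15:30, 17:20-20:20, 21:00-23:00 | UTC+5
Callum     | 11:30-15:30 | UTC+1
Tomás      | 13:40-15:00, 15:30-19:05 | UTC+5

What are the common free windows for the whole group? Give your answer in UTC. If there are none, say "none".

12:20-14:05

Bashir in UTC: 09:05-09:40, 11:00-16:25 (subtract 4h to convert from UTC+4).
Ravi in UTC: 08:30-08:50, 10:25-10:30, 12:20-15:20, 16:00-18:00 (subtract 5h to convert from UTC+5).
Callum in UTC: 10:30-14:30 (subtract 1h to convert from UTC+1).
Tomás in UTC: 08:40-10:00, 10:30-14:05 (subtract 5h to convert from UTC+5).
Bashir ∩ Ravi: 12:20-15:20, 16:00-16:25.
Bashir ∩ Ravi ∩ Callum: 12:20-14:30.
Bashir ∩ Ravi ∩ Callum ∩ Tomás: 12:20-14:05.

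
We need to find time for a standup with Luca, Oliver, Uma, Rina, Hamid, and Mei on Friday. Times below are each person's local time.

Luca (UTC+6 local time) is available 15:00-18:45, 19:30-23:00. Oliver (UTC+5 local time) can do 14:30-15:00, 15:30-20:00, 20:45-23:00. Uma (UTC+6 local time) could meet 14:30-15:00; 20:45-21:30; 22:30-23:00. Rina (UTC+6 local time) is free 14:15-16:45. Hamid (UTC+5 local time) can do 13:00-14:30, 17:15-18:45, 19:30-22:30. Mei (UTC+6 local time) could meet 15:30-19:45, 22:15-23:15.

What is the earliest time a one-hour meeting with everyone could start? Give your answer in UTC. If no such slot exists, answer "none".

Luca in UTC: 09:00-12:45, 13:30-17:00 (subtract 6h to convert from UTC+6).
Oliver in UTC: 09:30-10:00, 10:30-15:00, 15:45-18:00 (subtract 5h to convert from UTC+5).
Uma in UTC: 08:30-09:00, 14:45-15:30, 16:30-17:00 (subtract 6h to convert from UTC+6).
Rina in UTC: 08:15-10:45 (subtract 6h to convert from UTC+6).
Hamid in UTC: 08:00-09:30, 12:15-13:45, 14:30-17:30 (subtract 5h to convert from UTC+5).
Mei in UTC: 09:30-13:45, 16:15-17:15 (subtract 6h to convert from UTC+6).
Luca ∩ Oliver: 09:30-10:00, 10:30-12:45, 13:30-15:00, 15:45-17:00.
Luca ∩ Oliver ∩ Uma: 14:45-15:00, 16:30-17:00.
Luca ∩ Oliver ∩ Uma ∩ Rina: ∅.
Luca ∩ Oliver ∩ Uma ∩ Rina ∩ Hamid: ∅.
Luca ∩ Oliver ∩ Uma ∩ Rina ∩ Hamid ∩ Mei: ∅.
There is no time when everyone is free.
No common window is at least 60 minutes long.

none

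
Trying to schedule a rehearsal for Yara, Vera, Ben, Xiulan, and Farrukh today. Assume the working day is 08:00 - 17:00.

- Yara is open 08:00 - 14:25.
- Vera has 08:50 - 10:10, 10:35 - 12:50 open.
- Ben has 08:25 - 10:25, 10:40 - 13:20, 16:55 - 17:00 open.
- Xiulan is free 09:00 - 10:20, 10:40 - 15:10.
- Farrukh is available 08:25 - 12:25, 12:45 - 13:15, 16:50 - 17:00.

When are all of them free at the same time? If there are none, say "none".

Yara ∩ Vera: 08:50-10:10, 10:35-12:50.
Yara ∩ Vera ∩ Ben: 08:50-10:10, 10:40-12:50.
Yara ∩ Vera ∩ Ben ∩ Xiulan: 09:00-10:10, 10:40-12:50.
Yara ∩ Vera ∩ Ben ∩ Xiulan ∩ Farrukh: 09:00-10:10, 10:40-12:25, 12:45-12:50.

09:00-10:10, 10:40-12:25, 12:45-12:50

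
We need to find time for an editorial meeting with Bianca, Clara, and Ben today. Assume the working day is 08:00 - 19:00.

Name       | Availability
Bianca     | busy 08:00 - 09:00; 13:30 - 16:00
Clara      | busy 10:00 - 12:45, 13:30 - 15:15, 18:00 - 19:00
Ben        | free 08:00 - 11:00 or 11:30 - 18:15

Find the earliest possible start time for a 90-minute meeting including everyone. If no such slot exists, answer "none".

16:00

Bianca free: 09:00-13:30, 16:00-19:00 (invert busy blocks within the working day).
Clara free: 08:00-10:00, 12:45-13:30, 15:15-18:00 (invert busy blocks within the working day).
Ben free: 08:00-11:00, 11:30-18:15.
Bianca ∩ Clara: 09:00-10:00, 12:45-13:30, 16:00-18:00.
Bianca ∩ Clara ∩ Ben: 09:00-10:00, 12:45-13:30, 16:00-18:00.
The first common window of at least 90 minutes is 16:00-18:00, so the earliest start is 16:00.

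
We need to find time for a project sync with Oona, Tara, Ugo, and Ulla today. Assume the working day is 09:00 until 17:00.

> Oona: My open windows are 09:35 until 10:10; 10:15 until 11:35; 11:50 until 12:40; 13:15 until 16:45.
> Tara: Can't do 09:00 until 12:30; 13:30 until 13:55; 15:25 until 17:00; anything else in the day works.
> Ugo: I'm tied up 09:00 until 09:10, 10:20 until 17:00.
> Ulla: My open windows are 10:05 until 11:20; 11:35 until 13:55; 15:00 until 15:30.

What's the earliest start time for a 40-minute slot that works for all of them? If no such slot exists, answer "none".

none

Oona free: 09:35-10:10, 10:15-11:35, 11:50-12:40, 13:15-16:45.
Tara free: 12:30-13:30, 13:55-15:25 (invert busy blocks within the working day).
Ugo free: 09:10-10:20 (invert busy blocks within the working day).
Ulla free: 10:05-11:20, 11:35-13:55, 15:00-15:30.
Oona ∩ Tara: 12:30-12:40, 13:15-13:30, 13:55-15:25.
Oona ∩ Tara ∩ Ugo: ∅.
Oona ∩ Tara ∩ Ugo ∩ Ulla: ∅.
There is no time when everyone is free.
No common window is at least 40 minutes long.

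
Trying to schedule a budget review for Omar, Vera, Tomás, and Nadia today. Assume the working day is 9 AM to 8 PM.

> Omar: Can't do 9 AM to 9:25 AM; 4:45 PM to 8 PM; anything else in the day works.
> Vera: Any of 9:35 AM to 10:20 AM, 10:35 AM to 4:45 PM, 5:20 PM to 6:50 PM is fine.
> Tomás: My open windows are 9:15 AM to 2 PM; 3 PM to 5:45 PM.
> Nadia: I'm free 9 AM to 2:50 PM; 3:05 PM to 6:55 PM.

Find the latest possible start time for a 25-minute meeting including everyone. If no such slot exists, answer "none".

Omar free: 09:25-16:45 (invert busy blocks within the working day).
Vera free: 09:35-10:20, 10:35-16:45, 17:20-18:50.
Tomás free: 09:15-14:00, 15:00-17:45.
Nadia free: 09:00-14:50, 15:05-18:55.
Omar ∩ Vera: 09:35-10:20, 10:35-16:45.
Omar ∩ Vera ∩ Tomás: 09:35-10:20, 10:35-14:00, 15:00-16:45.
Omar ∩ Vera ∩ Tomás ∩ Nadia: 09:35-10:20, 10:35-14:00, 15:05-16:45.
The last common window of at least 25 minutes is 15:05-16:45; a 25-minute meeting can start as late as 16:20 and still end by 16:45.

16:20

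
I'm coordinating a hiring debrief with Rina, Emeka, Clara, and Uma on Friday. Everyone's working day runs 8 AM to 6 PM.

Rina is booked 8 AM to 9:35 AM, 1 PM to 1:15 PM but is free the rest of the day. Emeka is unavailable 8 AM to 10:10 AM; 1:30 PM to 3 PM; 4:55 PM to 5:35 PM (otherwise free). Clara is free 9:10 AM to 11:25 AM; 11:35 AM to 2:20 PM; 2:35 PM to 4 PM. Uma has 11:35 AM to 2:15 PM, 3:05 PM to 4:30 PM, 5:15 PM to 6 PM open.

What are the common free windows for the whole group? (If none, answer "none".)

Rina free: 09:35-13:00, 13:15-18:00 (invert busy blocks within the working day).
Emeka free: 10:10-13:30, 15:00-16:55, 17:35-18:00 (invert busy blocks within the working day).
Clara free: 09:10-11:25, 11:35-14:20, 14:35-16:00.
Uma free: 11:35-14:15, 15:05-16:30, 17:15-18:00.
Rina ∩ Emeka: 10:10-13:00, 13:15-13:30, 15:00-16:55, 17:35-18:00.
Rina ∩ Emeka ∩ Clara: 10:10-11:25, 11:35-13:00, 13:15-13:30, 15:00-16:00.
Rina ∩ Emeka ∩ Clara ∩ Uma: 11:35-13:00, 13:15-13:30, 15:05-16:00.

11:35-13:00, 13:15-13:30, 15:05-16:00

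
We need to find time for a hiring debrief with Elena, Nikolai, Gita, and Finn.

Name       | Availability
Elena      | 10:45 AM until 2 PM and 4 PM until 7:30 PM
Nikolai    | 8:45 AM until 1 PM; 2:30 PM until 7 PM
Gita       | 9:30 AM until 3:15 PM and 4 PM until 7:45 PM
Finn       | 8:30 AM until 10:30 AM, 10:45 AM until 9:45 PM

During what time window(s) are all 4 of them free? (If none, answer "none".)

Elena ∩ Nikolai: 10:45-13:00, 16:00-19:00.
Elena ∩ Nikolai ∩ Gita: 10:45-13:00, 16:00-19:00.
Elena ∩ Nikolai ∩ Gita ∩ Finn: 10:45-13:00, 16:00-19:00.

10:45-13:00, 16:00-19:00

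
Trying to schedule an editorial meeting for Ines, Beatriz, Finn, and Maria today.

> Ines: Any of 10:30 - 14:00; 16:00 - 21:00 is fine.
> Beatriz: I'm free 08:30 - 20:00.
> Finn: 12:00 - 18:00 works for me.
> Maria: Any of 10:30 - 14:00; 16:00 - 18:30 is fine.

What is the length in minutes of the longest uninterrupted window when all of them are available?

120

Ines ∩ Beatriz: 10:30-14:00, 16:00-20:00.
Ines ∩ Beatriz ∩ Finn: 12:00-14:00, 16:00-18:00.
Ines ∩ Beatriz ∩ Finn ∩ Maria: 12:00-14:00, 16:00-18:00.
The longest is 12:00-14:00 at 120 minutes.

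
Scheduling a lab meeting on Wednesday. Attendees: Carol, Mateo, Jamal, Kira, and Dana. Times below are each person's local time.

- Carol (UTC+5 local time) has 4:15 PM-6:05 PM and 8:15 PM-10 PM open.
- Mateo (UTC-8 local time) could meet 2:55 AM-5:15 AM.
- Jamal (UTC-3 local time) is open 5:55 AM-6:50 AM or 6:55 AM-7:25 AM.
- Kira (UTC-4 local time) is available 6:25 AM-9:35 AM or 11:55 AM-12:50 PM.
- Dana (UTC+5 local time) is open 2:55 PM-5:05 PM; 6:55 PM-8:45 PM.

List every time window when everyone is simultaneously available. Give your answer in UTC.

Carol in UTC: 11:15-13:05, 15:15-17:00 (subtract 5h to convert from UTC+5).
Mateo in UTC: 10:55-13:15 (add 8h to convert from UTC-8).
Jamal in UTC: 08:55-09:50, 09:55-10:25 (add 3h to convert from UTC-3).
Kira in UTC: 10:25-13:35, 15:55-16:50 (add 4h to convert from UTC-4).
Dana in UTC: 09:55-12:05, 13:55-15:45 (subtract 5h to convert from UTC+5).
Carol ∩ Mateo: 11:15-13:05.
Carol ∩ Mateo ∩ Jamal: ∅.
Carol ∩ Mateo ∩ Jamal ∩ Kira: ∅.
Carol ∩ Mateo ∩ Jamal ∩ Kira ∩ Dana: ∅.
There is no time when everyone is free.

none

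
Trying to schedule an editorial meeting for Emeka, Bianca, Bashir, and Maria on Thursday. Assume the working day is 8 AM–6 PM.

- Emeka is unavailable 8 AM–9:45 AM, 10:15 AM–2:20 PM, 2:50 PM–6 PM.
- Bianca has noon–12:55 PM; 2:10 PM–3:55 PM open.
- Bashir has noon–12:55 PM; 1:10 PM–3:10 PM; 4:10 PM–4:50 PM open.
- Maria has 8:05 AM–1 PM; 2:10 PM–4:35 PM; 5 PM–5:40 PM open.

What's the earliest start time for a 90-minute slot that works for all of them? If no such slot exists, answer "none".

none

Emeka free: 09:45-10:15, 14:20-14:50 (invert busy blocks within the working day).
Bianca free: 12:00-12:55, 14:10-15:55.
Bashir free: 12:00-12:55, 13:10-15:10, 16:10-16:50.
Maria free: 08:05-13:00, 14:10-16:35, 17:00-17:40.
Emeka ∩ Bianca: 14:20-14:50.
Emeka ∩ Bianca ∩ Bashir: 14:20-14:50.
Emeka ∩ Bianca ∩ Bashir ∩ Maria: 14:20-14:50.
No common window is at least 90 minutes long.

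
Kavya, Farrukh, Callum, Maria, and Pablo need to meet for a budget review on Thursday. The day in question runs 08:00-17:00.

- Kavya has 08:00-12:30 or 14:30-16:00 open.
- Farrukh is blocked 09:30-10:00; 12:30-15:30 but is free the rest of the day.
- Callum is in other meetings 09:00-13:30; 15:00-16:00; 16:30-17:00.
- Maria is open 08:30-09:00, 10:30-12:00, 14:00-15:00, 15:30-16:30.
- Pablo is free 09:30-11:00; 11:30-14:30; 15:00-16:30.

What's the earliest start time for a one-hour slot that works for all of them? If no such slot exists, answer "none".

none

Kavya free: 08:00-12:30, 14:30-16:00.
Farrukh free: 08:00-09:30, 10:00-12:30, 15:30-17:00 (invert busy blocks within the working day).
Callum free: 08:00-09:00, 13:30-15:00, 16:00-16:30 (invert busy blocks within the working day).
Maria free: 08:30-09:00, 10:30-12:00, 14:00-15:00, 15:30-16:30.
Pablo free: 09:30-11:00, 11:30-14:30, 15:00-16:30.
Kavya ∩ Farrukh: 08:00-09:30, 10:00-12:30, 15:30-16:00.
Kavya ∩ Farrukh ∩ Callum: 08:00-09:00.
Kavya ∩ Farrukh ∩ Callum ∩ Maria: 08:30-09:00.
Kavya ∩ Farrukh ∩ Callum ∩ Maria ∩ Pablo: ∅.
There is no time when everyone is free.
No common window is at least 60 minutes long.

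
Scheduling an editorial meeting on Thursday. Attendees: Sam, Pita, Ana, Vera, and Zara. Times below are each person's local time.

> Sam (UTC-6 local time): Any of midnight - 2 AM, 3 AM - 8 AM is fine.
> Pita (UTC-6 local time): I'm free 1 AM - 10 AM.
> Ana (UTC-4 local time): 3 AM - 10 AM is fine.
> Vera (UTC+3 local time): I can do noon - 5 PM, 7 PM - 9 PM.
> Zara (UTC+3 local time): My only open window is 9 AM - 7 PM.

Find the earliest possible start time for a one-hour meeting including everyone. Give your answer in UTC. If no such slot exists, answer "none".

09:00

Sam in UTC: 06:00-08:00, 09:00-14:00 (add 6h to convert from UTC-6).
Pita in UTC: 07:00-16:00 (add 6h to convert from UTC-6).
Ana in UTC: 07:00-14:00 (add 4h to convert from UTC-4).
Vera in UTC: 09:00-14:00, 16:00-18:00 (subtract 3h to convert from UTC+3).
Zara in UTC: 06:00-16:00 (subtract 3h to convert from UTC+3).
Sam ∩ Pita: 07:00-08:00, 09:00-14:00.
Sam ∩ Pita ∩ Ana: 07:00-08:00, 09:00-14:00.
Sam ∩ Pita ∩ Ana ∩ Vera: 09:00-14:00.
Sam ∩ Pita ∩ Ana ∩ Vera ∩ Zara: 09:00-14:00.
The first common window of at least 60 minutes is 09:00-14:00, so the earliest start is 09:00.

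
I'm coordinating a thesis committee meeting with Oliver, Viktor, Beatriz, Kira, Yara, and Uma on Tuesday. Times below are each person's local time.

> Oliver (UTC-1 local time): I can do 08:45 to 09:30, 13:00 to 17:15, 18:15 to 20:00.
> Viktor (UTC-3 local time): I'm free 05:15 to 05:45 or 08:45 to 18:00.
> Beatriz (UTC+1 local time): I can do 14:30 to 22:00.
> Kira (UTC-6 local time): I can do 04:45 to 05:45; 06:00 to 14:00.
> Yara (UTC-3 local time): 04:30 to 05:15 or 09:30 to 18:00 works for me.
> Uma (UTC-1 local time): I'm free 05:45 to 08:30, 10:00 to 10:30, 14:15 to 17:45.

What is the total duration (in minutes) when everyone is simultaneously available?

180

Oliver in UTC: 09:45-10:30, 14:00-18:15, 19:15-21:00 (add 1h to convert from UTC-1).
Viktor in UTC: 08:15-08:45, 11:45-21:00 (add 3h to convert from UTC-3).
Beatriz in UTC: 13:30-21:00 (subtract 1h to convert from UTC+1).
Kira in UTC: 10:45-11:45, 12:00-20:00 (add 6h to convert from UTC-6).
Yara in UTC: 07:30-08:15, 12:30-21:00 (add 3h to convert from UTC-3).
Uma in UTC: 06:45-09:30, 11:00-11:30, 15:15-18:45 (add 1h to convert from UTC-1).
Oliver ∩ Viktor: 14:00-18:15, 19:15-21:00.
Oliver ∩ Viktor ∩ Beatriz: 14:00-18:15, 19:15-21:00.
Oliver ∩ Viktor ∩ Beatriz ∩ Kira: 14:00-18:15, 19:15-20:00.
Oliver ∩ Viktor ∩ Beatriz ∩ Kira ∩ Yara: 14:00-18:15, 19:15-20:00.
Oliver ∩ Viktor ∩ Beatriz ∩ Kira ∩ Yara ∩ Uma: 15:15-18:15.
That's a single block of 180 minutes.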